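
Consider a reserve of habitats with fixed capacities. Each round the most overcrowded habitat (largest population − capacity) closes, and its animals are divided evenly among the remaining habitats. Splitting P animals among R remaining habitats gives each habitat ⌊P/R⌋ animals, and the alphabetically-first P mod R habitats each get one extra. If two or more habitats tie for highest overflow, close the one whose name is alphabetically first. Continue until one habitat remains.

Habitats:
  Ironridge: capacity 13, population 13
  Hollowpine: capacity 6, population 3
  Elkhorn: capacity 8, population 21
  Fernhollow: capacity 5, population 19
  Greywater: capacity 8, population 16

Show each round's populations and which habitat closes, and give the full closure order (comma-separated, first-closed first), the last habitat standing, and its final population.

Round 1: Elkhorn=21 Fernhollow=19 Greywater=16 Hollowpine=3 Ironridge=13 → close Fernhollow (overflow 14)
  19÷4 = 4 each, +1 to first 3
Round 2: Elkhorn=26 Greywater=21 Hollowpine=8 Ironridge=17 → close Elkhorn (overflow 18)
  26÷3 = 8 each, +1 to first 2
Round 3: Greywater=30 Hollowpine=17 Ironridge=25 → close Greywater (overflow 22)
  30÷2 = 15 each, +1 to first 0
Round 4: Hollowpine=32 Ironridge=40 → close Ironridge (overflow 27)
  40÷1 = 40 each, +1 to first 0

Closure order: Fernhollow, Elkhorn, Greywater, Ironridge
Last habitat: Hollowpine with 72 animals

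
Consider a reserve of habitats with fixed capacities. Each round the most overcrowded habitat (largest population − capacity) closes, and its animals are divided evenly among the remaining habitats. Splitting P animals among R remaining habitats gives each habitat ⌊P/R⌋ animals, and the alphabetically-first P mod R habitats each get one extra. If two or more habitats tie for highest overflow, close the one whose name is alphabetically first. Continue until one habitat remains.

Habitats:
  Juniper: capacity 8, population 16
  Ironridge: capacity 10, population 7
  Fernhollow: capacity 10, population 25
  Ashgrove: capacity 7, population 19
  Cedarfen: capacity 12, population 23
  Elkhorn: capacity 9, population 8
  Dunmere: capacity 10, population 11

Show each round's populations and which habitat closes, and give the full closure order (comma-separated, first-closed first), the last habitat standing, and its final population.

Round 1: Ashgrove=19 Cedarfen=23 Dunmere=11 Elkhorn=8 Fernhollow=25 Ironridge=7 Juniper=16 → close Fernhollow (overflow 15)
  25÷6 = 4 each, +1 to first 1
Round 2: Ashgrove=24 Cedarfen=27 Dunmere=15 Elkhorn=12 Ironridge=11 Juniper=20 → close Ashgrove (overflow 17)
  24÷5 = 4 each, +1 to first 4
Round 3: Cedarfen=32 Dunmere=20 Elkhorn=17 Ironridge=16 Juniper=24 → close Cedarfen (overflow 20)
  32÷4 = 8 each, +1 to first 0
Round 4: Dunmere=28 Elkhorn=25 Ironridge=24 Juniper=32 → close Juniper (overflow 24)
  32÷3 = 10 each, +1 to first 2
Round 5: Dunmere=39 Elkhorn=36 Ironridge=34 → close Dunmere (overflow 29)
  39÷2 = 19 each, +1 to first 1
Round 6: Elkhorn=56 Ironridge=53 → close Elkhorn (overflow 47)
  56÷1 = 56 each, +1 to first 0

Closure order: Fernhollow, Ashgrove, Cedarfen, Juniper, Dunmere, Elkhorn
Last habitat: Ironridge with 109 animals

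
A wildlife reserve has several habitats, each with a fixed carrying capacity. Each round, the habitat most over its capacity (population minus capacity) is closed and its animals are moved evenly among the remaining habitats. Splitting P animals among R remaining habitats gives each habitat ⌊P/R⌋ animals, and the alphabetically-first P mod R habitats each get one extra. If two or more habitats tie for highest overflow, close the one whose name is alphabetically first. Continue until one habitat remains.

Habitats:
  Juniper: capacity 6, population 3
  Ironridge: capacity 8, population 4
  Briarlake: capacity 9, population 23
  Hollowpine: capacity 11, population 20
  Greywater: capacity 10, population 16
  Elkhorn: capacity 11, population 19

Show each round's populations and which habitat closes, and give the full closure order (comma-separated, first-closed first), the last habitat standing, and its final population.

Closure order: Briarlake, Hollowpine, Elkhorn, Greywater, Juniper
Last habitat: Ironridge with 85 animals

Round 1: Briarlake=23 Elkhorn=19 Greywater=16 Hollowpine=20 Ironridge=4 Juniper=3 → close Briarlake (overflow 14)
  23÷5 = 4 each, +1 to first 3
Round 2: Elkhorn=24 Greywater=21 Hollowpine=25 Ironridge=8 Juniper=7 → close Hollowpine (overflow 14)
  25÷4 = 6 each, +1 to first 1
Round 3: Elkhorn=31 Greywater=27 Ironridge=14 Juniper=13 → close Elkhorn (overflow 20)
  31÷3 = 10 each, +1 to first 1
Round 4: Greywater=38 Ironridge=24 Juniper=23 → close Greywater (overflow 28)
  38÷2 = 19 each, +1 to first 0
Round 5: Ironridge=43 Juniper=42 → close Juniper (overflow 36)
  42÷1 = 42 each, +1 to first 0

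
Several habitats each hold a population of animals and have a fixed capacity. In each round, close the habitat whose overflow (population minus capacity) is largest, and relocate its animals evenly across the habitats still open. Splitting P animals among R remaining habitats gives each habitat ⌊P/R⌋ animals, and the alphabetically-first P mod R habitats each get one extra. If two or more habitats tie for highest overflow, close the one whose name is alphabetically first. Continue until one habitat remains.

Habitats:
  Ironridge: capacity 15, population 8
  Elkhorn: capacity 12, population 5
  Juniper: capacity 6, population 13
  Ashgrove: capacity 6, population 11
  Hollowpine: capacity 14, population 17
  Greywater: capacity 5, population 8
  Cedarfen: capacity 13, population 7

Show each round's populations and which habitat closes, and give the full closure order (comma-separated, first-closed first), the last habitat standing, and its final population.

Round 1: Ashgrove=11 Cedarfen=7 Elkhorn=5 Greywater=8 Hollowpine=17 Ironridge=8 Juniper=13 → close Juniper (overflow 7)
  13÷6 = 2 each, +1 to first 1
Round 2: Ashgrove=14 Cedarfen=9 Elkhorn=7 Greywater=10 Hollowpine=19 Ironridge=10 → close Ashgrove (overflow 8)
  14÷5 = 2 each, +1 to first 4
Round 3: Cedarfen=12 Elkhorn=10 Greywater=13 Hollowpine=22 Ironridge=12 → close Greywater (overflow 8)
  13÷4 = 3 each, +1 to first 1
Round 4: Cedarfen=16 Elkhorn=13 Hollowpine=25 Ironridge=15 → close Hollowpine (overflow 11)
  25÷3 = 8 each, +1 to first 1
Round 5: Cedarfen=25 Elkhorn=21 Ironridge=23 → close Cedarfen (overflow 12)
  25÷2 = 12 each, +1 to first 1
Round 6: Elkhorn=34 Ironridge=35 → close Elkhorn (overflow 22)
  34÷1 = 34 each, +1 to first 0

Closure order: Juniper, Ashgrove, Greywater, Hollowpine, Cedarfen, Elkhorn
Last habitat: Ironridge with 69 animals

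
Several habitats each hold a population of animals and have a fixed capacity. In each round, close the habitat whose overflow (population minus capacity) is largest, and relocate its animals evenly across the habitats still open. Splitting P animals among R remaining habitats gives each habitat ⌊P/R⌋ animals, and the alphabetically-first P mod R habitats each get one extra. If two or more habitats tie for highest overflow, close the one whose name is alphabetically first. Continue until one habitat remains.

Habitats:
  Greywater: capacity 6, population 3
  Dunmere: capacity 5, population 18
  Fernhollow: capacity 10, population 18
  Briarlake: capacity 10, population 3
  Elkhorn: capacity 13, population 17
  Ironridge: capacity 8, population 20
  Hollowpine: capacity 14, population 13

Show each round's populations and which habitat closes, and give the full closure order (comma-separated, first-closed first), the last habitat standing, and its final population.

Round 1: Briarlake=3 Dunmere=18 Elkhorn=17 Fernhollow=18 Greywater=3 Hollowpine=13 Ironridge=20 → close Dunmere (overflow 13)
  18÷6 = 3 each, +1 to first 0
Round 2: Briarlake=6 Elkhorn=20 Fernhollow=21 Greywater=6 Hollowpine=16 Ironridge=23 → close Ironridge (overflow 15)
  23÷5 = 4 each, +1 to first 3
Round 3: Briarlake=11 Elkhorn=25 Fernhollow=26 Greywater=10 Hollowpine=20 → close Fernhollow (overflow 16)
  26÷4 = 6 each, +1 to first 2
Round 4: Briarlake=18 Elkhorn=32 Greywater=16 Hollowpine=26 → close Elkhorn (overflow 19)
  32÷3 = 10 each, +1 to first 2
Round 5: Briarlake=29 Greywater=27 Hollowpine=36 → close Hollowpine (overflow 22)
  36÷2 = 18 each, +1 to first 0
Round 6: Briarlake=47 Greywater=45 → close Greywater (overflow 39)
  45÷1 = 45 each, +1 to first 0

Closure order: Dunmere, Ironridge, Fernhollow, Elkhorn, Hollowpine, Greywater
Last habitat: Briarlake with 92 animals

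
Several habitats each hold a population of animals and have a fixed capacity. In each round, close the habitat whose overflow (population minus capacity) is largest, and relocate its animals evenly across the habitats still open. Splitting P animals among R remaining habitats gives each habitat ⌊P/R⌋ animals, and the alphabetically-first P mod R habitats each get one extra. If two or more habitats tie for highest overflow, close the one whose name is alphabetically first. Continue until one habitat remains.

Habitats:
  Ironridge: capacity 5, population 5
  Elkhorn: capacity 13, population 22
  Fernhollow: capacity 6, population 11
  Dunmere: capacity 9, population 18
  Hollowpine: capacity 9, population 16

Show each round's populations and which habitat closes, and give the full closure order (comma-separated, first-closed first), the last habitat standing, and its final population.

Round 1: Dunmere=18 Elkhorn=22 Fernhollow=11 Hollowpine=16 Ironridge=5 → close Dunmere (overflow 9)
  18÷4 = 4 each, +1 to first 2
Round 2: Elkhorn=27 Fernhollow=16 Hollowpine=20 Ironridge=9 → close Elkhorn (overflow 14)
  27÷3 = 9 each, +1 to first 0
Round 3: Fernhollow=25 Hollowpine=29 Ironridge=18 → close Hollowpine (overflow 20)
  29÷2 = 14 each, +1 to first 1
Round 4: Fernhollow=40 Ironridge=32 → close Fernhollow (overflow 34)
  40÷1 = 40 each, +1 to first 0

Closure order: Dunmere, Elkhorn, Hollowpine, Fernhollow
Last habitat: Ironridge with 72 animals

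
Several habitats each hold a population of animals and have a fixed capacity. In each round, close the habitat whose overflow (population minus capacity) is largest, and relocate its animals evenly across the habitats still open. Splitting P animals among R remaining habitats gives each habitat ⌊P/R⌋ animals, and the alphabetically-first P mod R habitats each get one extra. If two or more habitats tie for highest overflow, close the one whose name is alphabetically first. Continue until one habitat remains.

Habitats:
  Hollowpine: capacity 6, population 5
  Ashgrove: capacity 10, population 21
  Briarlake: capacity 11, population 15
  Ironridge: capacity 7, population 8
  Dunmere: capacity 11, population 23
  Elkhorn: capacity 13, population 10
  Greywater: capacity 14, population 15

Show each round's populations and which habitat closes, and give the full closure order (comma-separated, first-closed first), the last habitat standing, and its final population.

Closure order: Dunmere, Ashgrove, Briarlake, Greywater, Ironridge, Hollowpine
Last habitat: Elkhorn with 97 animals

Round 1: Ashgrove=21 Briarlake=15 Dunmere=23 Elkhorn=10 Greywater=15 Hollowpine=5 Ironridge=8 → close Dunmere (overflow 12)
  23÷6 = 3 each, +1 to first 5
Round 2: Ashgrove=25 Briarlake=19 Elkhorn=14 Greywater=19 Hollowpine=9 Ironridge=11 → close Ashgrove (overflow 15)
  25÷5 = 5 each, +1 to first 0
Round 3: Briarlake=24 Elkhorn=19 Greywater=24 Hollowpine=14 Ironridge=16 → close Briarlake (overflow 13)
  24÷4 = 6 each, +1 to first 0
Round 4: Elkhorn=25 Greywater=30 Hollowpine=20 Ironridge=22 → close Greywater (overflow 16)
  30÷3 = 10 each, +1 to first 0
Round 5: Elkhorn=35 Hollowpine=30 Ironridge=32 → close Ironridge (overflow 25)
  32÷2 = 16 each, +1 to first 0
Round 6: Elkhorn=51 Hollowpine=46 → close Hollowpine (overflow 40)
  46÷1 = 46 each, +1 to first 0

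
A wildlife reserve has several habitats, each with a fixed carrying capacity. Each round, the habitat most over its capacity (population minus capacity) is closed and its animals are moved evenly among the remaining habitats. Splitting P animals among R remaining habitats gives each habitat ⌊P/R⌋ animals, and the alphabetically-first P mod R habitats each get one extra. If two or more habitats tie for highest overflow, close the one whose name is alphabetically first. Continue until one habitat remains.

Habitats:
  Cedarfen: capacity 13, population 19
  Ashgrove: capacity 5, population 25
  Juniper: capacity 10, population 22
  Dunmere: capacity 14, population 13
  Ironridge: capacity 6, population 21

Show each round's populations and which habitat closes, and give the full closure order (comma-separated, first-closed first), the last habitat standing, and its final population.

Round 1: Ashgrove=25 Cedarfen=19 Dunmere=13 Ironridge=21 Juniper=22 → close Ashgrove (overflow 20)
  25÷4 = 6 each, +1 to first 1
Round 2: Cedarfen=26 Dunmere=19 Ironridge=27 Juniper=28 → close Ironridge (overflow 21)
  27÷3 = 9 each, +1 to first 0
Round 3: Cedarfen=35 Dunmere=28 Juniper=37 → close Juniper (overflow 27)
  37÷2 = 18 each, +1 to first 1
Round 4: Cedarfen=54 Dunmere=46 → close Cedarfen (overflow 41)
  54÷1 = 54 each, +1 to first 0

Closure order: Ashgrove, Ironridge, Juniper, Cedarfen
Last habitat: Dunmere with 100 animals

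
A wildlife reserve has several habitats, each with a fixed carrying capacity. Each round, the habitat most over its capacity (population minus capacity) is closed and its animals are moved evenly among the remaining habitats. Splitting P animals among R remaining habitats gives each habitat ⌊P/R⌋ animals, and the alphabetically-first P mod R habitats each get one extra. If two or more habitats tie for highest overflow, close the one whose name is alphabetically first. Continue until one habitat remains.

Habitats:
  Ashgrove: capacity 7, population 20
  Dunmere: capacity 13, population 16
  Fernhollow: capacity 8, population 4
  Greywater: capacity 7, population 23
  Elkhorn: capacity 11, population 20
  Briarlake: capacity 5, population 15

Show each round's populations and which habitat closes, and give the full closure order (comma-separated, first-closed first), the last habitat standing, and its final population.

Round 1: Ashgrove=20 Briarlake=15 Dunmere=16 Elkhorn=20 Fernhollow=4 Greywater=23 → close Greywater (overflow 16)
  23÷5 = 4 each, +1 to first 3
Round 2: Ashgrove=25 Briarlake=20 Dunmere=21 Elkhorn=24 Fernhollow=8 → close Ashgrove (overflow 18)
  25÷4 = 6 each, +1 to first 1
Round 3: Briarlake=27 Dunmere=27 Elkhorn=30 Fernhollow=14 → close Briarlake (overflow 22)
  27÷3 = 9 each, +1 to first 0
Round 4: Dunmere=36 Elkhorn=39 Fernhollow=23 → close Elkhorn (overflow 28)
  39÷2 = 19 each, +1 to first 1
Round 5: Dunmere=56 Fernhollow=42 → close Dunmere (overflow 43)
  56÷1 = 56 each, +1 to first 0

Closure order: Greywater, Ashgrove, Briarlake, Elkhorn, Dunmere
Last habitat: Fernhollow with 98 animals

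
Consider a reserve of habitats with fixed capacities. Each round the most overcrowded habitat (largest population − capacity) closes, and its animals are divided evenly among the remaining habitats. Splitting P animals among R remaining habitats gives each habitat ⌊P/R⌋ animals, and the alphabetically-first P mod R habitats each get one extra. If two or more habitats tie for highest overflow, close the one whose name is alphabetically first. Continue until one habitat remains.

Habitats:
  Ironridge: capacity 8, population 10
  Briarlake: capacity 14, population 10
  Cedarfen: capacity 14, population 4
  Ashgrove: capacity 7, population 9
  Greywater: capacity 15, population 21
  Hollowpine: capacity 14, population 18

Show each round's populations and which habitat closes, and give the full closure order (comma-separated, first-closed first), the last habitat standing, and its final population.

Round 1: Ashgrove=9 Briarlake=10 Cedarfen=4 Greywater=21 Hollowpine=18 Ironridge=10 → close Greywater (overflow 6)
  21÷5 = 4 each, +1 to first 1
Round 2: Ashgrove=14 Briarlake=14 Cedarfen=8 Hollowpine=22 Ironridge=14 → close Hollowpine (overflow 8)
  22÷4 = 5 each, +1 to first 2
Round 3: Ashgrove=20 Briarlake=20 Cedarfen=13 Ironridge=19 → close Ashgrove (overflow 13)
  20÷3 = 6 each, +1 to first 2
Round 4: Briarlake=27 Cedarfen=20 Ironridge=25 → close Ironridge (overflow 17)
  25÷2 = 12 each, +1 to first 1
Round 5: Briarlake=40 Cedarfen=32 → close Briarlake (overflow 26)
  40÷1 = 40 each, +1 to first 0

Closure order: Greywater, Hollowpine, Ashgrove, Ironridge, Briarlake
Last habitat: Cedarfen with 72 animals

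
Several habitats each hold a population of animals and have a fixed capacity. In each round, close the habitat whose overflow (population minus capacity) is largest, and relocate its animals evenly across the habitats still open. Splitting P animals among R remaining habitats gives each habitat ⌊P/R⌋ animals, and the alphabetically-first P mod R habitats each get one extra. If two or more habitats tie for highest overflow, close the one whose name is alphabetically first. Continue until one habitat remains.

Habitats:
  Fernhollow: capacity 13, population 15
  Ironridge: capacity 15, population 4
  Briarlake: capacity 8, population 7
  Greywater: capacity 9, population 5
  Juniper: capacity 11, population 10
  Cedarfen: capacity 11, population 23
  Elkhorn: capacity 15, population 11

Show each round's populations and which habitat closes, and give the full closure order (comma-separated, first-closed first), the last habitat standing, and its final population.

Closure order: Cedarfen, Fernhollow, Briarlake, Elkhorn, Greywater, Juniper
Last habitat: Ironridge with 75 animals

Round 1: Briarlake=7 Cedarfen=23 Elkhorn=11 Fernhollow=15 Greywater=5 Ironridge=4 Juniper=10 → close Cedarfen (overflow 12)
  23÷6 = 3 each, +1 to first 5
Round 2: Briarlake=11 Elkhorn=15 Fernhollow=19 Greywater=9 Ironridge=8 Juniper=13 → close Fernhollow (overflow 6)
  19÷5 = 3 each, +1 to first 4
Round 3: Briarlake=15 Elkhorn=19 Greywater=13 Ironridge=12 Juniper=16 → close Briarlake (overflow 7)
  15÷4 = 3 each, +1 to first 3
Round 4: Elkhorn=23 Greywater=17 Ironridge=16 Juniper=19 → close Elkhorn (overflow 8)
  23÷3 = 7 each, +1 to first 2
Round 5: Greywater=25 Ironridge=24 Juniper=26 → close Greywater (overflow 16)
  25÷2 = 12 each, +1 to first 1
Round 6: Ironridge=37 Juniper=38 → close Juniper (overflow 27)
  38÷1 = 38 each, +1 to first 0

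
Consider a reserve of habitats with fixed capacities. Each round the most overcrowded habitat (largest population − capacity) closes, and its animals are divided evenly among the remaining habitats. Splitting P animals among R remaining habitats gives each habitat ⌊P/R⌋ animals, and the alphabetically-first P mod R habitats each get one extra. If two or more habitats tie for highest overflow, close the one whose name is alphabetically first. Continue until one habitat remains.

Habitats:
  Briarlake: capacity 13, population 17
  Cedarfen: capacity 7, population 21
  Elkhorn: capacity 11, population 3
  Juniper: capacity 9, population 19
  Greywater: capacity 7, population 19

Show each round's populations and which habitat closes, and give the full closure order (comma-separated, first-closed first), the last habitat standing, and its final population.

Round 1: Briarlake=17 Cedarfen=21 Elkhorn=3 Greywater=19 Juniper=19 → close Cedarfen (overflow 14)
  21÷4 = 5 each, +1 to first 1
Round 2: Briarlake=23 Elkhorn=8 Greywater=24 Juniper=24 → close Greywater (overflow 17)
  24÷3 = 8 each, +1 to first 0
Round 3: Briarlake=31 Elkhorn=16 Juniper=32 → close Juniper (overflow 23)
  32÷2 = 16 each, +1 to first 0
Round 4: Briarlake=47 Elkhorn=32 → close Briarlake (overflow 34)
  47÷1 = 47 each, +1 to first 0

Closure order: Cedarfen, Greywater, Juniper, Briarlake
Last habitat: Elkhorn with 79 animals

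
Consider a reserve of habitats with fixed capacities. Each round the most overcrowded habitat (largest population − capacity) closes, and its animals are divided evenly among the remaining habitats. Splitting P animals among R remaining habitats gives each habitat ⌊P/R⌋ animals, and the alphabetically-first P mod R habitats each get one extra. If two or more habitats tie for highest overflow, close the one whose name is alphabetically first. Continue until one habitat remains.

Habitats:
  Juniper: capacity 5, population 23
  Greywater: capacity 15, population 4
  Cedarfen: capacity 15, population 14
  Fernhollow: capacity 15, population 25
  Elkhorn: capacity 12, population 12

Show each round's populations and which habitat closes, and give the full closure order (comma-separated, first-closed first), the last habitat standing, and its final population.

Round 1: Cedarfen=14 Elkhorn=12 Fernhollow=25 Greywater=4 Juniper=23 → close Juniper (overflow 18)
  23÷4 = 5 each, +1 to first 3
Round 2: Cedarfen=20 Elkhorn=18 Fernhollow=31 Greywater=9 → close Fernhollow (overflow 16)
  31÷3 = 10 each, +1 to first 1
Round 3: Cedarfen=31 Elkhorn=28 Greywater=19 → close Cedarfen (overflow 16)
  31÷2 = 15 each, +1 to first 1
Round 4: Elkhorn=44 Greywater=34 → close Elkhorn (overflow 32)
  44÷1 = 44 each, +1 to first 0

Closure order: Juniper, Fernhollow, Cedarfen, Elkhorn
Last habitat: Greywater with 78 animals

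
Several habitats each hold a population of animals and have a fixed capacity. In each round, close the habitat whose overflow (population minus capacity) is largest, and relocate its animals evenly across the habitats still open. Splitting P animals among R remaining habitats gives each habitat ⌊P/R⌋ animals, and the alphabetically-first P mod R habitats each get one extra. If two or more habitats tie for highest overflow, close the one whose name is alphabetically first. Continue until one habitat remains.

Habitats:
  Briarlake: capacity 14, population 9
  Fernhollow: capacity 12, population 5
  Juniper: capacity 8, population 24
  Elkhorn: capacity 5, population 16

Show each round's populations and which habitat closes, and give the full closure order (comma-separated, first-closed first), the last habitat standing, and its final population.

Round 1: Briarlake=9 Elkhorn=16 Fernhollow=5 Juniper=24 → close Juniper (overflow 16)
  24÷3 = 8 each, +1 to first 0
Round 2: Briarlake=17 Elkhorn=24 Fernhollow=13 → close Elkhorn (overflow 19)
  24÷2 = 12 each, +1 to first 0
Round 3: Briarlake=29 Fernhollow=25 → close Briarlake (overflow 15)
  29÷1 = 29 each, +1 to first 0

Closure order: Juniper, Elkhorn, Briarlake
Last habitat: Fernhollow with 54 animals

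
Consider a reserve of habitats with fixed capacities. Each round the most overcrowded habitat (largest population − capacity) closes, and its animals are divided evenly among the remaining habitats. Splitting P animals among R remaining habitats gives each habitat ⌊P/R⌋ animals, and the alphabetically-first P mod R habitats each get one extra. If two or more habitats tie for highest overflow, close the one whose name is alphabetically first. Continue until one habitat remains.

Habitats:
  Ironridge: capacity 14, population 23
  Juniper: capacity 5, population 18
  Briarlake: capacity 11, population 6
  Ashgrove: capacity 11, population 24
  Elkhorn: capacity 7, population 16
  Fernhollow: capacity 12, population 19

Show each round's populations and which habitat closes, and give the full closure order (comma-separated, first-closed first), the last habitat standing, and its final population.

Round 1: Ashgrove=24 Briarlake=6 Elkhorn=16 Fernhollow=19 Ironridge=23 Juniper=18 → close Ashgrove (overflow 13)
  24÷5 = 4 each, +1 to first 4
Round 2: Briarlake=11 Elkhorn=21 Fernhollow=24 Ironridge=28 Juniper=22 → close Juniper (overflow 17)
  22÷4 = 5 each, +1 to first 2
Round 3: Briarlake=17 Elkhorn=27 Fernhollow=29 Ironridge=33 → close Elkhorn (overflow 20)
  27÷3 = 9 each, +1 to first 0
Round 4: Briarlake=26 Fernhollow=38 Ironridge=42 → close Ironridge (overflow 28)
  42÷2 = 21 each, +1 to first 0
Round 5: Briarlake=47 Fernhollow=59 → close Fernhollow (overflow 47)
  59÷1 = 59 each, +1 to first 0

Closure order: Ashgrove, Juniper, Elkhorn, Ironridge, Fernhollow
Last habitat: Briarlake with 106 animals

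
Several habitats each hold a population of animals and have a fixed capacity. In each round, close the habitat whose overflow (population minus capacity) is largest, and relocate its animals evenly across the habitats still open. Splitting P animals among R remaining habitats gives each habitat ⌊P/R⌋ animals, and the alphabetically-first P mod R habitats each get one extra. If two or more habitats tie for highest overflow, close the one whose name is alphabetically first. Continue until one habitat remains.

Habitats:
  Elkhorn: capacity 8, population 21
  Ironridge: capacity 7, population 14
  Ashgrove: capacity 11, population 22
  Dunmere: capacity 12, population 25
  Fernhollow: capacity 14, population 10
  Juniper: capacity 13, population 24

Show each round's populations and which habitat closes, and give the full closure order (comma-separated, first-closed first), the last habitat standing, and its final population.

Closure order: Dunmere, Elkhorn, Ashgrove, Juniper, Ironridge
Last habitat: Fernhollow with 116 animals

Round 1: Ashgrove=22 Dunmere=25 Elkhorn=21 Fernhollow=10 Ironridge=14 Juniper=24 → close Dunmere (overflow 13)
  25÷5 = 5 each, +1 to first 0
Round 2: Ashgrove=27 Elkhorn=26 Fernhollow=15 Ironridge=19 Juniper=29 → close Elkhorn (overflow 18)
  26÷4 = 6 each, +1 to first 2
Round 3: Ashgrove=34 Fernhollow=22 Ironridge=25 Juniper=35 → close Ashgrove (overflow 23)
  34÷3 = 11 each, +1 to first 1
Round 4: Fernhollow=34 Ironridge=36 Juniper=46 → close Juniper (overflow 33)
  46÷2 = 23 each, +1 to first 0
Round 5: Fernhollow=57 Ironridge=59 → close Ironridge (overflow 52)
  59÷1 = 59 each, +1 to first 0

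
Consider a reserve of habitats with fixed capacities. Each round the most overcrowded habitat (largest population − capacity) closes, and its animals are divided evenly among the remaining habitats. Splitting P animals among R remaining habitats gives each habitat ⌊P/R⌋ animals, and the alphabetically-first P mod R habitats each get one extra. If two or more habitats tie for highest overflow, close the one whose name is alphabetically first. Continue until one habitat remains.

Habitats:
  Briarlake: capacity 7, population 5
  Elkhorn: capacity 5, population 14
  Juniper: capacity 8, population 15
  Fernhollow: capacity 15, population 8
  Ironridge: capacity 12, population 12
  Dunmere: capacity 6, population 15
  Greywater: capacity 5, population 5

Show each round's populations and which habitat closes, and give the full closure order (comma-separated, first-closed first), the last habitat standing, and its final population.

Closure order: Dunmere, Elkhorn, Juniper, Briarlake, Greywater, Ironridge
Last habitat: Fernhollow with 74 animals

Round 1: Briarlake=5 Dunmere=15 Elkhorn=14 Fernhollow=8 Greywater=5 Ironridge=12 Juniper=15 → close Dunmere (overflow 9)
  15÷6 = 2 each, +1 to first 3
Round 2: Briarlake=8 Elkhorn=17 Fernhollow=11 Greywater=7 Ironridge=14 Juniper=17 → close Elkhorn (overflow 12)
  17÷5 = 3 each, +1 to first 2
Round 3: Briarlake=12 Fernhollow=15 Greywater=10 Ironridge=17 Juniper=20 → close Juniper (overflow 12)
  20÷4 = 5 each, +1 to first 0
Round 4: Briarlake=17 Fernhollow=20 Greywater=15 Ironridge=22 → close Briarlake (overflow 10)
  17÷3 = 5 each, +1 to first 2
Round 5: Fernhollow=26 Greywater=21 Ironridge=27 → close Greywater (overflow 16)
  21÷2 = 10 each, +1 to first 1
Round 6: Fernhollow=37 Ironridge=37 → close Ironridge (overflow 25)
  37÷1 = 37 each, +1 to first 0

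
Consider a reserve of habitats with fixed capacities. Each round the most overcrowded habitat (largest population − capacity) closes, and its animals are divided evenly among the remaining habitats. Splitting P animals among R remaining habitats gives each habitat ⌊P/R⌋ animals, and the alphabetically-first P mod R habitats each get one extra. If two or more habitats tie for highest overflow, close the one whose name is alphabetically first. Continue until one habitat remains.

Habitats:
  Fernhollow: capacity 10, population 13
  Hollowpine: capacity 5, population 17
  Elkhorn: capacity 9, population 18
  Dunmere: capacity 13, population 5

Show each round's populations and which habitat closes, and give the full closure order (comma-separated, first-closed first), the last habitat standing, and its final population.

Closure order: Hollowpine, Elkhorn, Fernhollow
Last habitat: Dunmere with 53 animals

Round 1: Dunmere=5 Elkhorn=18 Fernhollow=13 Hollowpine=17 → close Hollowpine (overflow 12)
  17÷3 = 5 each, +1 to first 2
Round 2: Dunmere=11 Elkhorn=24 Fernhollow=18 → close Elkhorn (overflow 15)
  24÷2 = 12 each, +1 to first 0
Round 3: Dunmere=23 Fernhollow=30 → close Fernhollow (overflow 20)
  30÷1 = 30 each, +1 to first 0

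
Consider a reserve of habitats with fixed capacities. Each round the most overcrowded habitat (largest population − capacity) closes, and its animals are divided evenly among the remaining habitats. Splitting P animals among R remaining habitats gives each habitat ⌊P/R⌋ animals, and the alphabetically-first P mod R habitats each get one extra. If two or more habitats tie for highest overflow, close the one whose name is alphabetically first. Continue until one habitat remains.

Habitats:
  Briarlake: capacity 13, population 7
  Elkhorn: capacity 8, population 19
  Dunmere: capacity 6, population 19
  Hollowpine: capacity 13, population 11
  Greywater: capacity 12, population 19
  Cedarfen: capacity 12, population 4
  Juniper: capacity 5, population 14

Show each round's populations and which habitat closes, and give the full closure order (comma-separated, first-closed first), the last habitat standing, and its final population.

Closure order: Dunmere, Elkhorn, Juniper, Greywater, Briarlake, Hollowpine
Last habitat: Cedarfen with 93 animals

Round 1: Briarlake=7 Cedarfen=4 Dunmere=19 Elkhorn=19 Greywater=19 Hollowpine=11 Juniper=14 → close Dunmere (overflow 13)
  19÷6 = 3 each, +1 to first 1
Round 2: Briarlake=11 Cedarfen=7 Elkhorn=22 Greywater=22 Hollowpine=14 Juniper=17 → close Elkhorn (overflow 14)
  22÷5 = 4 each, +1 to first 2
Round 3: Briarlake=16 Cedarfen=12 Greywater=26 Hollowpine=18 Juniper=21 → close Juniper (overflow 16)
  21÷4 = 5 each, +1 to first 1
Round 4: Briarlake=22 Cedarfen=17 Greywater=31 Hollowpine=23 → close Greywater (overflow 19)
  31÷3 = 10 each, +1 to first 1
Round 5: Briarlake=33 Cedarfen=27 Hollowpine=33 → close Briarlake (overflow 20)
  33÷2 = 16 each, +1 to first 1
Round 6: Cedarfen=44 Hollowpine=49 → close Hollowpine (overflow 36)
  49÷1 = 49 each, +1 to first 0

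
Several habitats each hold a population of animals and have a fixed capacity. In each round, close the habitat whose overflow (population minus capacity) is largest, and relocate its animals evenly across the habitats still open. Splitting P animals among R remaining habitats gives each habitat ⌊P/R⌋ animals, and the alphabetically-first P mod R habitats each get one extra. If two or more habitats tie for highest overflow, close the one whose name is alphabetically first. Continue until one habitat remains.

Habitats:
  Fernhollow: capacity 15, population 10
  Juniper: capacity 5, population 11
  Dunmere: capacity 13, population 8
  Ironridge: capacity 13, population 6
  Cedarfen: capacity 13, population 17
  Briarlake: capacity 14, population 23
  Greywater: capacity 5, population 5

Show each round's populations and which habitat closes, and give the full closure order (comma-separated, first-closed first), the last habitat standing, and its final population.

Closure order: Briarlake, Juniper, Cedarfen, Greywater, Dunmere, Fernhollow
Last habitat: Ironridge with 80 animals

Round 1: Briarlake=23 Cedarfen=17 Dunmere=8 Fernhollow=10 Greywater=5 Ironridge=6 Juniper=11 → close Briarlake (overflow 9)
  23÷6 = 3 each, +1 to first 5
Round 2: Cedarfen=21 Dunmere=12 Fernhollow=14 Greywater=9 Ironridge=10 Juniper=14 → close Juniper (overflow 9)
  14÷5 = 2 each, +1 to first 4
Round 3: Cedarfen=24 Dunmere=15 Fernhollow=17 Greywater=12 Ironridge=12 → close Cedarfen (overflow 11)
  24÷4 = 6 each, +1 to first 0
Round 4: Dunmere=21 Fernhollow=23 Greywater=18 Ironridge=18 → close Greywater (overflow 13)
  18÷3 = 6 each, +1 to first 0
Round 5: Dunmere=27 Fernhollow=29 Ironridge=24 → close Dunmere (overflow 14)
  27÷2 = 13 each, +1 to first 1
Round 6: Fernhollow=43 Ironridge=37 → close Fernhollow (overflow 28)
  43÷1 = 43 each, +1 to first 0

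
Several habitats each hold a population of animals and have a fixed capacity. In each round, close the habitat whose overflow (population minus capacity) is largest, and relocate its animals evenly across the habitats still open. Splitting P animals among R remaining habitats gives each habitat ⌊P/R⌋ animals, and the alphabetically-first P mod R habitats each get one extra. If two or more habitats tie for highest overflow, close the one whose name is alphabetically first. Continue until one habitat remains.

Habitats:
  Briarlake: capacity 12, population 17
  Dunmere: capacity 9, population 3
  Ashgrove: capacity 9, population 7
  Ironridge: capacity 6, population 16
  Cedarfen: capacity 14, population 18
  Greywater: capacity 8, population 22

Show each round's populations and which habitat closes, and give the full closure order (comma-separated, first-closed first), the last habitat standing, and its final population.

Round 1: Ashgrove=7 Briarlake=17 Cedarfen=18 Dunmere=3 Greywater=22 Ironridge=16 → close Greywater (overflow 14)
  22÷5 = 4 each, +1 to first 2
Round 2: Ashgrove=12 Briarlake=22 Cedarfen=22 Dunmere=7 Ironridge=20 → close Ironridge (overflow 14)
  20÷4 = 5 each, +1 to first 0
Round 3: Ashgrove=17 Briarlake=27 Cedarfen=27 Dunmere=12 → close Briarlake (overflow 15)
  27÷3 = 9 each, +1 to first 0
Round 4: Ashgrove=26 Cedarfen=36 Dunmere=21 → close Cedarfen (overflow 22)
  36÷2 = 18 each, +1 to first 0
Round 5: Ashgrove=44 Dunmere=39 → close Ashgrove (overflow 35)
  44÷1 = 44 each, +1 to first 0

Closure order: Greywater, Ironridge, Briarlake, Cedarfen, Ashgrove
Last habitat: Dunmere with 83 animals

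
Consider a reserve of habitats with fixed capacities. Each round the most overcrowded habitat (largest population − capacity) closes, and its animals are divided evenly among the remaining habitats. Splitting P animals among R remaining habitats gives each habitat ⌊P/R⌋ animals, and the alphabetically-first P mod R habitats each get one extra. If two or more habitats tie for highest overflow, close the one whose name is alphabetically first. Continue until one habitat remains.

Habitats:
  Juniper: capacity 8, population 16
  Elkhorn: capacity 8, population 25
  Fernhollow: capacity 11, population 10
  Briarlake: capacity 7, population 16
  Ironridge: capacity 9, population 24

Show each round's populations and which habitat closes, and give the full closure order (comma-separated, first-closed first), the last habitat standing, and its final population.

Round 1: Briarlake=16 Elkhorn=25 Fernhollow=10 Ironridge=24 Juniper=16 → close Elkhorn (overflow 17)
  25÷4 = 6 each, +1 to first 1
Round 2: Briarlake=23 Fernhollow=16 Ironridge=30 Juniper=22 → close Ironridge (overflow 21)
  30÷3 = 10 each, +1 to first 0
Round 3: Briarlake=33 Fernhollow=26 Juniper=32 → close Briarlake (overflow 26)
  33÷2 = 16 each, +1 to first 1
Round 4: Fernhollow=43 Juniper=48 → close Juniper (overflow 40)
  48÷1 = 48 each, +1 to first 0

Closure order: Elkhorn, Ironridge, Briarlake, Juniper
Last habitat: Fernhollow with 91 animals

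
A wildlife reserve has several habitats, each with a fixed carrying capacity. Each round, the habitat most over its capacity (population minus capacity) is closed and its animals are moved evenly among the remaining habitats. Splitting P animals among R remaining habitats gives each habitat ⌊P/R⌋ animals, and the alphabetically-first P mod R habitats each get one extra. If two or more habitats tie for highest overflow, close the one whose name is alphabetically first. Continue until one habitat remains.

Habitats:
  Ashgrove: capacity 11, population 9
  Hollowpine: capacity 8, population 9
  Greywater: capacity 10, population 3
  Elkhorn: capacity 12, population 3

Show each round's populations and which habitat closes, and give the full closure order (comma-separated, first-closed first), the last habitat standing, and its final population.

Closure order: Hollowpine, Ashgrove, Greywater
Last habitat: Elkhorn with 24 animals

Round 1: Ashgrove=9 Elkhorn=3 Greywater=3 Hollowpine=9 → close Hollowpine (overflow 1)
  9÷3 = 3 each, +1 to first 0
Round 2: Ashgrove=12 Elkhorn=6 Greywater=6 → close Ashgrove (overflow 1)
  12÷2 = 6 each, +1 to first 0
Round 3: Elkhorn=12 Greywater=12 → close Greywater (overflow 2)
  12÷1 = 12 each, +1 to first 0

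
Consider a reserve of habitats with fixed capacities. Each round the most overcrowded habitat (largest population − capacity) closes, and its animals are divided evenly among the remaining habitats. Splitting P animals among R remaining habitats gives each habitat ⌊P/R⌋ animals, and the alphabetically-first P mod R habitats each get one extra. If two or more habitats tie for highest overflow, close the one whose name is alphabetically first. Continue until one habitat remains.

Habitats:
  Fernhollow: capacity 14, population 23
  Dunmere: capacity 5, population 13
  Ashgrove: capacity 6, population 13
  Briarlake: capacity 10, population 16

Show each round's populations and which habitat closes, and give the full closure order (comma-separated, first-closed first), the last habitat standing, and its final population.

Closure order: Fernhollow, Ashgrove, Briarlake
Last habitat: Dunmere with 65 animals

Round 1: Ashgrove=13 Briarlake=16 Dunmere=13 Fernhollow=23 → close Fernhollow (overflow 9)
  23÷3 = 7 each, +1 to first 2
Round 2: Ashgrove=21 Briarlake=24 Dunmere=20 → close Ashgrove (overflow 15)
  21÷2 = 10 each, +1 to first 1
Round 3: Briarlake=35 Dunmere=30 → close Briarlake (overflow 25)
  35÷1 = 35 each, +1 to first 0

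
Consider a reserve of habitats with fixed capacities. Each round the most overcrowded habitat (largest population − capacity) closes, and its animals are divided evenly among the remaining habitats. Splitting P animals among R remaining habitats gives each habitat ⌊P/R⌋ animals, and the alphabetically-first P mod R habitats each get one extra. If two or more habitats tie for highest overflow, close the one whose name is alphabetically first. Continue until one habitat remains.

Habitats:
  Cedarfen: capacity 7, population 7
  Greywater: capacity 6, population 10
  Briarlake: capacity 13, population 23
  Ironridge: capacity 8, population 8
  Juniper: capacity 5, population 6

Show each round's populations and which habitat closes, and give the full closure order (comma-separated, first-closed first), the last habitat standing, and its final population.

Round 1: Briarlake=23 Cedarfen=7 Greywater=10 Ironridge=8 Juniper=6 → close Briarlake (overflow 10)
  23÷4 = 5 each, +1 to first 3
Round 2: Cedarfen=13 Greywater=16 Ironridge=14 Juniper=11 → close Greywater (overflow 10)
  16÷3 = 5 each, +1 to first 1
Round 3: Cedarfen=19 Ironridge=19 Juniper=16 → close Cedarfen (overflow 12)
  19÷2 = 9 each, +1 to first 1
Round 4: Ironridge=29 Juniper=25 → close Ironridge (overflow 21)
  29÷1 = 29 each, +1 to first 0

Closure order: Briarlake, Greywater, Cedarfen, Ironridge
Last habitat: Juniper with 54 animals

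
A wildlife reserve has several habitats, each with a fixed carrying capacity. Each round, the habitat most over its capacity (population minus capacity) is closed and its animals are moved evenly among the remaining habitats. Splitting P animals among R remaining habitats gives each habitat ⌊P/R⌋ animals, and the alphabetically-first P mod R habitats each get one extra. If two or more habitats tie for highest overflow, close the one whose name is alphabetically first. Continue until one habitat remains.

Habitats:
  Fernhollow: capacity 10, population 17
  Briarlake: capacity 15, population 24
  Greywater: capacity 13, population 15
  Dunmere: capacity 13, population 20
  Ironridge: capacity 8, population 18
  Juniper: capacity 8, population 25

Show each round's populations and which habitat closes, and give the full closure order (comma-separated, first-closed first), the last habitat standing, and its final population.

Round 1: Briarlake=24 Dunmere=20 Fernhollow=17 Greywater=15 Ironridge=18 Juniper=25 → close Juniper (overflow 17)
  25÷5 = 5 each, +1 to first 0
Round 2: Briarlake=29 Dunmere=25 Fernhollow=22 Greywater=20 Ironridge=23 → close Ironridge (overflow 15)
  23÷4 = 5 each, +1 to first 3
Round 3: Briarlake=35 Dunmere=31 Fernhollow=28 Greywater=25 → close Briarlake (overflow 20)
  35÷3 = 11 each, +1 to first 2
Round 4: Dunmere=43 Fernhollow=40 Greywater=36 → close Dunmere (overflow 30)
  43÷2 = 21 each, +1 to first 1
Round 5: Fernhollow=62 Greywater=57 → close Fernhollow (overflow 52)
  62÷1 = 62 each, +1 to first 0

Closure order: Juniper, Ironridge, Briarlake, Dunmere, Fernhollow
Last habitat: Greywater with 119 animals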